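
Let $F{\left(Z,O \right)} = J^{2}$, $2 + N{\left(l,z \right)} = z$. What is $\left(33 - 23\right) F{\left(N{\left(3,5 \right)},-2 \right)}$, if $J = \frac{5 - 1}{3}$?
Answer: $\frac{160}{9} \approx 17.778$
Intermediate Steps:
$N{\left(l,z \right)} = -2 + z$
$J = \frac{4}{3}$ ($J = 4 \cdot \frac{1}{3} = \frac{4}{3} \approx 1.3333$)
$F{\left(Z,O \right)} = \frac{16}{9}$ ($F{\left(Z,O \right)} = \left(\frac{4}{3}\right)^{2} = \frac{16}{9}$)
$\left(33 - 23\right) F{\left(N{\left(3,5 \right)},-2 \right)} = \left(33 - 23\right) \frac{16}{9} = 10 \cdot \frac{16}{9} = \frac{160}{9}$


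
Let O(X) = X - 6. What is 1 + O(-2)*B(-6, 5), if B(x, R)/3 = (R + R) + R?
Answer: -359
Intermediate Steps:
B(x, R) = 9*R (B(x, R) = 3*((R + R) + R) = 3*(2*R + R) = 3*(3*R) = 9*R)
O(X) = -6 + X
1 + O(-2)*B(-6, 5) = 1 + (-6 - 2)*(9*5) = 1 - 8*45 = 1 - 360 = -359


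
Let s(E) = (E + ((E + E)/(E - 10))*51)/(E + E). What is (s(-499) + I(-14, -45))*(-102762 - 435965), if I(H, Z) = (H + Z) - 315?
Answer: 204891346275/1018 ≈ 2.0127e+8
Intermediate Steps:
s(E) = (E + 102*E/(-10 + E))/(2*E) (s(E) = (E + ((2*E)/(-10 + E))*51)/((2*E)) = (E + (2*E/(-10 + E))*51)*(1/(2*E)) = (E + 102*E/(-10 + E))*(1/(2*E)) = (E + 102*E/(-10 + E))/(2*E))
I(H, Z) = -315 + H + Z
(s(-499) + I(-14, -45))*(-102762 - 435965) = ((92 - 499)/(2*(-10 - 499)) + (-315 - 14 - 45))*(-102762 - 435965) = ((½)*(-407)/(-509) - 374)*(-538727) = ((½)*(-1/509)*(-407) - 374)*(-538727) = (407/1018 - 374)*(-538727) = -380325/1018*(-538727) = 204891346275/1018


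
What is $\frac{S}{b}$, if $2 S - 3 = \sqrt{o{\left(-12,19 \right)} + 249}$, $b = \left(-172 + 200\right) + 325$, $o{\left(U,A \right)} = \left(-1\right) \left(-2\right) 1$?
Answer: $\frac{3}{706} + \frac{\sqrt{251}}{706} \approx 0.02669$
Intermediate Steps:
$o{\left(U,A \right)} = 2$ ($o{\left(U,A \right)} = 2 \cdot 1 = 2$)
$b = 353$ ($b = 28 + 325 = 353$)
$S = \frac{3}{2} + \frac{\sqrt{251}}{2}$ ($S = \frac{3}{2} + \frac{\sqrt{2 + 249}}{2} = \frac{3}{2} + \frac{\sqrt{251}}{2} \approx 9.4215$)
$\frac{S}{b} = \frac{\frac{3}{2} + \frac{\sqrt{251}}{2}}{353} = \left(\frac{3}{2} + \frac{\sqrt{251}}{2}\right) \frac{1}{353} = \frac{3}{706} + \frac{\sqrt{251}}{706}$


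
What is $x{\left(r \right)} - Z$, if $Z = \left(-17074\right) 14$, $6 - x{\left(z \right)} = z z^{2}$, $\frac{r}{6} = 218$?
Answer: $-2237571070$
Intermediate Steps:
$r = 1308$ ($r = 6 \cdot 218 = 1308$)
$x{\left(z \right)} = 6 - z^{3}$ ($x{\left(z \right)} = 6 - z z^{2} = 6 - z^{3}$)
$Z = -239036$
$x{\left(r \right)} - Z = \left(6 - 1308^{3}\right) - -239036 = \left(6 - 2237810112\right) + 239036 = -2237810106 + 239036 = -2237571070$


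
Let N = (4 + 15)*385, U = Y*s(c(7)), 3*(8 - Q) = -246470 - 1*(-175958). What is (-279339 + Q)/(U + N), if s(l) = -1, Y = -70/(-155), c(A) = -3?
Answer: -7930637/226751 ≈ -34.975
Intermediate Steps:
Y = 14/31 (Y = -70*(-1/155) = 14/31 ≈ 0.45161)
Q = 23512 (Q = 8 - (-246470 - 1*(-175958))/3 = 8 - (-246470 + 175958)/3 = 8 - ⅓*(-70512) = 8 + 23504 = 23512)
U = -14/31 (U = (14/31)*(-1) = -14/31 ≈ -0.45161)
N = 7315 (N = 19*385 = 7315)
(-279339 + Q)/(U + N) = (-279339 + 23512)/(-14/31 + 7315) = -255827/226751/31 = -255827*31/226751 = -7930637/226751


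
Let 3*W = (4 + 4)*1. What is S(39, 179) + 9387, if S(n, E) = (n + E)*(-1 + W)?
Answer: 29251/3 ≈ 9750.3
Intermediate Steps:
W = 8/3 (W = ((4 + 4)*1)/3 = (8*1)/3 = (⅓)*8 = 8/3 ≈ 2.6667)
S(n, E) = 5*E/3 + 5*n/3 (S(n, E) = (n + E)*(-1 + 8/3) = (E + n)*(5/3) = 5*E/3 + 5*n/3)
S(39, 179) + 9387 = ((5/3)*179 + (5/3)*39) + 9387 = (895/3 + 65) + 9387 = 1090/3 + 9387 = 29251/3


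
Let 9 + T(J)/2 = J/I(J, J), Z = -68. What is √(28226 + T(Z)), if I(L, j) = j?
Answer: √28210 ≈ 167.96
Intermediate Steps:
T(J) = -16 (T(J) = -18 + 2*(J/J) = -18 + 2*1 = -18 + 2 = -16)
√(28226 + T(Z)) = √(28226 - 16) = √28210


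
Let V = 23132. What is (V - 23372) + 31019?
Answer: 30779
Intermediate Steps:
(V - 23372) + 31019 = (23132 - 23372) + 31019 = -240 + 31019 = 30779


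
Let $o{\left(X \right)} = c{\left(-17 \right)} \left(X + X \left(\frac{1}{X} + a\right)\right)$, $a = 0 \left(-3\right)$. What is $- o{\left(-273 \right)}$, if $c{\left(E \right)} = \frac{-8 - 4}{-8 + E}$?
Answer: $\frac{3264}{25} \approx 130.56$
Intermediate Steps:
$a = 0$
$c{\left(E \right)} = - \frac{12}{-8 + E}$
$o{\left(X \right)} = \frac{12}{25} + \frac{12 X}{25}$ ($o{\left(X \right)} = - \frac{12}{-8 - 17} \left(X + X \left(\frac{1}{X} + 0\right)\right) = - \frac{12}{-25} \left(X + \frac{X}{X}\right) = \left(-12\right) \left(- \frac{1}{25}\right) \left(X + 1\right) = \frac{12 \left(1 + X\right)}{25} = \frac{12}{25} + \frac{12 X}{25}$)
$- o{\left(-273 \right)} = - (\frac{12}{25} + \frac{12}{25} \left(-273\right)) = - (\frac{12}{25} - \frac{3276}{25}) = \left(-1\right) \left(- \frac{3264}{25}\right) = \frac{3264}{25}$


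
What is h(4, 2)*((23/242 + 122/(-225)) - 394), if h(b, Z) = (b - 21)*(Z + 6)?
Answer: 1460480132/27225 ≈ 53645.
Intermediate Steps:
h(b, Z) = (-21 + b)*(6 + Z)
h(4, 2)*((23/242 + 122/(-225)) - 394) = (-126 - 21*2 + 6*4 + 2*4)*((23/242 + 122/(-225)) - 394) = (-126 - 42 + 24 + 8)*((23*(1/242) + 122*(-1/225)) - 394) = -136*((23/242 - 122/225) - 394) = -136*(-24349/54450 - 394) = -136*(-21477649/54450) = 1460480132/27225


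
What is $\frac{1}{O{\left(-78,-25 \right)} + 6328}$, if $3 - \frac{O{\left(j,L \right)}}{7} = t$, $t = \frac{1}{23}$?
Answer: $\frac{23}{146020} \approx 0.00015751$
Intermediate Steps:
$t = \frac{1}{23} \approx 0.043478$
$O{\left(j,L \right)} = \frac{476}{23}$ ($O{\left(j,L \right)} = 21 - \frac{7}{23} = \frac{476}{23}$)
$\frac{1}{O{\left(-78,-25 \right)} + 6328} = \frac{1}{\frac{476}{23} + 6328} = \frac{1}{\frac{146020}{23}} = \frac{23}{146020}$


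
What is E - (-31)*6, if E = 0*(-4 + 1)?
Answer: 186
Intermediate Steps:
E = 0 (E = 0*(-3) = 0)
E - (-31)*6 = 0 - (-31)*6 = 0 - 1*(-186) = 0 + 186 = 186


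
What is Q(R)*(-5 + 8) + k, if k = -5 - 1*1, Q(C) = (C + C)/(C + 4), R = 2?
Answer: -4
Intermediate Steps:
Q(C) = 2*C/(4 + C) (Q(C) = (2*C)/(4 + C) = 2*C/(4 + C))
k = -6 (k = -5 - 1 = -6)
Q(R)*(-5 + 8) + k = (2*2/(4 + 2))*(-5 + 8) - 6 = (2*2/6)*3 - 6 = (2*2*(⅙))*3 - 6 = (⅔)*3 - 6 = 2 - 6 = -4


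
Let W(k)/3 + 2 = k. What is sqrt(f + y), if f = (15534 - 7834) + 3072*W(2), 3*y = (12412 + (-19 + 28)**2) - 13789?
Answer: 2*sqrt(1817) ≈ 85.253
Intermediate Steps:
W(k) = -6 + 3*k
y = -432 (y = ((12412 + (-19 + 28)**2) - 13789)/3 = ((12412 + 9**2) - 13789)/3 = ((12412 + 81) - 13789)/3 = (12493 - 13789)/3 = (1/3)*(-1296) = -432)
f = 7700 (f = (15534 - 7834) + 3072*(-6 + 3*2) = 7700 + 3072*(-6 + 6) = 7700 + 3072*0 = 7700 + 0 = 7700)
sqrt(f + y) = sqrt(7700 - 432) = sqrt(7268) = 2*sqrt(1817)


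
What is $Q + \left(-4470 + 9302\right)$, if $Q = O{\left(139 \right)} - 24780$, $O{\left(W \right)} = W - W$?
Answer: $-19948$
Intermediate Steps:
$O{\left(W \right)} = 0$
$Q = -24780$ ($Q = 0 - 24780 = -24780$)
$Q + \left(-4470 + 9302\right) = -24780 + \left(-4470 + 9302\right) = -24780 + 4832 = -19948$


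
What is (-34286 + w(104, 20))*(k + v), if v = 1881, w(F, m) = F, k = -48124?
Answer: 1580678226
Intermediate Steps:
(-34286 + w(104, 20))*(k + v) = (-34286 + 104)*(-48124 + 1881) = -34182*(-46243) = 1580678226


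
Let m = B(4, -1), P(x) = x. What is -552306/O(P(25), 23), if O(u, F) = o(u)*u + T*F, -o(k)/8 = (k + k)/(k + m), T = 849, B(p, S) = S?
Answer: -1656918/57331 ≈ -28.901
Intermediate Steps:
m = -1
o(k) = -16*k/(-1 + k) (o(k) = -8*(k + k)/(k - 1) = -8*2*k/(-1 + k) = -16*k/(-1 + k))
O(u, F) = 849*F - 16*u²/(-1 + u) (O(u, F) = (-16*u/(-1 + u))*u + 849*F = -16*u²/(-1 + u) + 849*F = 849*F - 16*u²/(-1 + u))
-552306/O(P(25), 23) = -552306*(-1 + 25)/(-16*25² + 849*23*(-1 + 25)) = -552306*24/(-16*625 + 849*23*24) = -552306*24/(-10000 + 468648) = -552306/((1/24)*458648) = -552306/57331/3 = -552306*3/57331 = -1656918/57331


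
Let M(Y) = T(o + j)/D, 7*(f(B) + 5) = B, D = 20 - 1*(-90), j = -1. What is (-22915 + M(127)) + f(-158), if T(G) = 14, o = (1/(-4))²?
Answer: -8832841/385 ≈ -22942.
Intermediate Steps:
D = 110 (D = 20 + 90 = 110)
f(B) = -5 + B/7
o = 1/16 (o = (-¼)² = 1/16 ≈ 0.062500)
M(Y) = 7/55 (M(Y) = 14/110 = 14*(1/110) = 7/55)
(-22915 + M(127)) + f(-158) = (-22915 + 7/55) + (-5 + (⅐)*(-158)) = -1260318/55 + (-5 - 158/7) = -1260318/55 - 193/7 = -8832841/385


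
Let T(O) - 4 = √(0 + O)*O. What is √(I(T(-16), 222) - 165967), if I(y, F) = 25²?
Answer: I*√165342 ≈ 406.62*I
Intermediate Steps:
T(O) = 4 + O^(3/2) (T(O) = 4 + √(0 + O)*O = 4 + √O*O = 4 + O^(3/2))
I(y, F) = 625
√(I(T(-16), 222) - 165967) = √(625 - 165967) = √(-165342) = I*√165342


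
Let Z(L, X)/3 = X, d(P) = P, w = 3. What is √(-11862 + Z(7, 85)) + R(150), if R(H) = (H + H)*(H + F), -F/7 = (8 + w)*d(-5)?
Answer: 160500 + I*√11607 ≈ 1.605e+5 + 107.74*I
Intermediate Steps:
Z(L, X) = 3*X
F = 385 (F = -7*(8 + 3)*(-5) = -77*(-5) = -7*(-55) = 385)
R(H) = 2*H*(385 + H) (R(H) = (H + H)*(H + 385) = (2*H)*(385 + H) = 2*H*(385 + H))
√(-11862 + Z(7, 85)) + R(150) = √(-11862 + 3*85) + 2*150*(385 + 150) = √(-11862 + 255) + 2*150*535 = √(-11607) + 160500 = I*√11607 + 160500 = 160500 + I*√11607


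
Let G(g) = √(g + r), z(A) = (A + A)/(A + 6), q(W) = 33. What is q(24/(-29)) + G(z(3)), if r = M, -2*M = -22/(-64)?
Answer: 33 + √285/24 ≈ 33.703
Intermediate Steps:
z(A) = 2*A/(6 + A) (z(A) = (2*A)/(6 + A) = 2*A/(6 + A))
M = -11/64 (M = -(-11)/(-64) = -(-11)*(-1)/64 = -½*11/32 = -11/64 ≈ -0.17188)
r = -11/64 ≈ -0.17188
G(g) = √(-11/64 + g) (G(g) = √(g - 11/64) = √(-11/64 + g))
q(24/(-29)) + G(z(3)) = 33 + √(-11 + 64*(2*3/(6 + 3)))/8 = 33 + √(-11 + 64*(2*3/9))/8 = 33 + √(-11 + 64*(2*3*(⅑)))/8 = 33 + √(-11 + 64*(⅔))/8 = 33 + √(-11 + 128/3)/8 = 33 + √(95/3)/8 = 33 + (√285/3)/8 = 33 + √285/24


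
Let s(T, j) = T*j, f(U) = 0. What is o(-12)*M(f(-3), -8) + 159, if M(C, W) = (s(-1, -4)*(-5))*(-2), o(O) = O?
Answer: -321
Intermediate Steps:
M(C, W) = 40 (M(C, W) = (-1*(-4)*(-5))*(-2) = (4*(-5))*(-2) = -20*(-2) = 40)
o(-12)*M(f(-3), -8) + 159 = -12*40 + 159 = -480 + 159 = -321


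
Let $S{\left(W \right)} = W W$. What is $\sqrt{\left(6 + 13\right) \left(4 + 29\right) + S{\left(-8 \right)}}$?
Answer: $\sqrt{691} \approx 26.287$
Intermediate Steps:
$S{\left(W \right)} = W^{2}$
$\sqrt{\left(6 + 13\right) \left(4 + 29\right) + S{\left(-8 \right)}} = \sqrt{\left(6 + 13\right) \left(4 + 29\right) + \left(-8\right)^{2}} = \sqrt{19 \cdot 33 + 64} = \sqrt{627 + 64} = \sqrt{691}$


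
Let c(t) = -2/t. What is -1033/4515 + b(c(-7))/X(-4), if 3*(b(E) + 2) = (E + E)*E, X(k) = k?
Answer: 16283/63210 ≈ 0.25760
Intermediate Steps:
b(E) = -2 + 2*E²/3 (b(E) = -2 + ((E + E)*E)/3 = -2 + ((2*E)*E)/3 = -2 + (2*E²)/3 = -2 + 2*E²/3)
-1033/4515 + b(c(-7))/X(-4) = -1033/4515 + (-2 + 2*(-2/(-7))²/3)/(-4) = -1033*1/4515 + (-2 + 2*(-2*(-⅐))²/3)*(-¼) = -1033/4515 + (-2 + 2*(2/7)²/3)*(-¼) = -1033/4515 + (-2 + (⅔)*(4/49))*(-¼) = -1033/4515 + (-2 + 8/147)*(-¼) = -1033/4515 - 286/147*(-¼) = -1033/4515 + 143/294 = 16283/63210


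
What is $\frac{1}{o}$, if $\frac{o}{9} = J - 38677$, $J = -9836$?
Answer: $- \frac{1}{436617} \approx -2.2903 \cdot 10^{-6}$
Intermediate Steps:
$o = -436617$ ($o = 9 \left(-9836 - 38677\right) = 9 \left(-48513\right) = -436617$)
$\frac{1}{o} = \frac{1}{-436617} = - \frac{1}{436617}$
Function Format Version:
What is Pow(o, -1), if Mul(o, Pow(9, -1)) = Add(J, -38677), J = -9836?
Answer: Rational(-1, 436617) ≈ -2.2903e-6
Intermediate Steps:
o = -436617 (o = Mul(9, Add(-9836, -38677)) = Mul(9, -48513) = -436617)
Pow(o, -1) = Pow(-436617, -1) = Rational(-1, 436617)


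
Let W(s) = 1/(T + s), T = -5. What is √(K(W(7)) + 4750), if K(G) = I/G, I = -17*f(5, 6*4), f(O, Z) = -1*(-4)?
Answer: √4614 ≈ 67.926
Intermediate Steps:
f(O, Z) = 4
I = -68 (I = -17*4 = -68)
W(s) = 1/(-5 + s)
K(G) = -68/G
√(K(W(7)) + 4750) = √(-68/(1/(-5 + 7)) + 4750) = √(-68/(1/2) + 4750) = √(-68/½ + 4750) = √(-68*2 + 4750) = √(-136 + 4750) = √4614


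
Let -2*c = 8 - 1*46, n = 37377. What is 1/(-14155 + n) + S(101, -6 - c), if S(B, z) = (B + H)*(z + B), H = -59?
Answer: 74124625/23222 ≈ 3192.0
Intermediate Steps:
c = 19 (c = -(8 - 1*46)/2 = -(8 - 46)/2 = -½*(-38) = 19)
S(B, z) = (-59 + B)*(B + z) (S(B, z) = (B - 59)*(z + B) = (-59 + B)*(B + z))
1/(-14155 + n) + S(101, -6 - c) = 1/(-14155 + 37377) + (101² - 59*101 - 59*(-6 - 1*19) + 101*(-6 - 1*19)) = 1/23222 + (10201 - 5959 - 59*(-6 - 19) + 101*(-6 - 19)) = 1/23222 + (10201 - 5959 - 59*(-25) + 101*(-25)) = 1/23222 + (10201 - 5959 + 1475 - 2525) = 1/23222 + 3192 = 74124625/23222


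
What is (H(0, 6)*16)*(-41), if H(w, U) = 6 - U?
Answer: 0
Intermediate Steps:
(H(0, 6)*16)*(-41) = ((6 - 1*6)*16)*(-41) = ((6 - 6)*16)*(-41) = (0*16)*(-41) = 0*(-41) = 0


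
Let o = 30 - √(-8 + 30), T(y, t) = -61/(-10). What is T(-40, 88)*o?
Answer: 183 - 61*√22/10 ≈ 154.39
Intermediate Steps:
T(y, t) = 61/10 (T(y, t) = -61*(-⅒) = 61/10)
o = 30 - √22 ≈ 25.310
T(-40, 88)*o = 61*(30 - √22)/10 = 183 - 61*√22/10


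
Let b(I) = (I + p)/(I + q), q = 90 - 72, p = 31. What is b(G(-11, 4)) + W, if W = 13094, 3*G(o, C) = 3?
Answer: 248818/19 ≈ 13096.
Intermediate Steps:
G(o, C) = 1 (G(o, C) = (⅓)*3 = 1)
q = 18
b(I) = (31 + I)/(18 + I) (b(I) = (I + 31)/(I + 18) = (31 + I)/(18 + I))
b(G(-11, 4)) + W = (31 + 1)/(18 + 1) + 13094 = 32/19 + 13094 = 248818/19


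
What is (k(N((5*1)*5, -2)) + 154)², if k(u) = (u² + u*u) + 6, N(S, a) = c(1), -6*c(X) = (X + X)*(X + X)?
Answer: 2096704/81 ≈ 25885.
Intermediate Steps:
c(X) = -2*X²/3 (c(X) = -(X + X)*(X + X)/6 = -2*X*2*X/6 = -2*X²/3)
N(S, a) = -⅔ (N(S, a) = -⅔*1² = -⅔*1 = -⅔)
k(u) = 6 + 2*u² (k(u) = (u² + u²) + 6 = 2*u² + 6 = 6 + 2*u²)
(k(N((5*1)*5, -2)) + 154)² = ((6 + 2*(-⅔)²) + 154)² = ((6 + 2*(4/9)) + 154)² = ((6 + 8/9) + 154)² = (62/9 + 154)² = (1448/9)² = 2096704/81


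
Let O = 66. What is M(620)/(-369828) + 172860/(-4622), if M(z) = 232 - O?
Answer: -15982308833/427336254 ≈ -37.400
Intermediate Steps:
M(z) = 166 (M(z) = 232 - 1*66 = 232 - 66 = 166)
M(620)/(-369828) + 172860/(-4622) = 166/(-369828) + 172860/(-4622) = 166*(-1/369828) + 172860*(-1/4622) = -83/184914 - 86430/2311 = -15982308833/427336254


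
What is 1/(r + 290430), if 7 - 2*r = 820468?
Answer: -2/239601 ≈ -8.3472e-6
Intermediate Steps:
r = -820461/2 (r = 7/2 - ½*820468 = 7/2 - 410234 = -820461/2 ≈ -4.1023e+5)
1/(r + 290430) = 1/(-820461/2 + 290430) = 1/(-239601/2) = -2/239601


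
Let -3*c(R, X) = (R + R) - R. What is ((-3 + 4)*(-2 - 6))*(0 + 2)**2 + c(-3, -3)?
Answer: -31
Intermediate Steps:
c(R, X) = -R/3 (c(R, X) = -((R + R) - R)/3 = -(2*R - R)/3 = -R/3)
((-3 + 4)*(-2 - 6))*(0 + 2)**2 + c(-3, -3) = ((-3 + 4)*(-2 - 6))*(0 + 2)**2 - 1/3*(-3) = (1*(-8))*2**2 + 1 = -8*4 + 1 = -32 + 1 = -31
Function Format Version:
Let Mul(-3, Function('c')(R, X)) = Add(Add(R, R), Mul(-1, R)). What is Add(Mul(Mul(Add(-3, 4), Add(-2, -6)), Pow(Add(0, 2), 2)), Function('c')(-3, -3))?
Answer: -31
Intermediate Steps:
Function('c')(R, X) = Mul(Rational(-1, 3), R) (Function('c')(R, X) = Mul(Rational(-1, 3), Add(Add(R, R), Mul(-1, R))) = Mul(Rational(-1, 3), Add(Mul(2, R), Mul(-1, R))) = Mul(Rational(-1, 3), R))
Add(Mul(Mul(Add(-3, 4), Add(-2, -6)), Pow(Add(0, 2), 2)), Function('c')(-3, -3)) = Add(Mul(Mul(Add(-3, 4), Add(-2, -6)), Pow(Add(0, 2), 2)), Mul(Rational(-1, 3), -3)) = Add(Mul(Mul(1, -8), Pow(2, 2)), 1) = Add(Mul(-8, 4), 1) = Add(-32, 1) = -31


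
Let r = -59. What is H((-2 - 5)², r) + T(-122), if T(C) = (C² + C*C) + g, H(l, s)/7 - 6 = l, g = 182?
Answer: 30335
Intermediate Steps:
H(l, s) = 42 + 7*l
T(C) = 182 + 2*C² (T(C) = (C² + C*C) + 182 = (C² + C²) + 182 = 2*C² + 182 = 182 + 2*C²)
H((-2 - 5)², r) + T(-122) = (42 + 7*(-2 - 5)²) + (182 + 2*(-122)²) = (42 + 7*(-7)²) + (182 + 2*14884) = (42 + 7*49) + (182 + 29768) = (42 + 343) + 29950 = 385 + 29950 = 30335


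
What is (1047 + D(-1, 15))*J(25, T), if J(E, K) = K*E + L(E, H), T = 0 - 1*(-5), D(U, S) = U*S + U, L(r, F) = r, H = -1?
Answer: 154650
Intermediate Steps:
D(U, S) = U + S*U (D(U, S) = S*U + U = U + S*U)
T = 5 (T = 0 + 5 = 5)
J(E, K) = E + E*K (J(E, K) = K*E + E = E*K + E = E + E*K)
(1047 + D(-1, 15))*J(25, T) = (1047 - (1 + 15))*(25*(1 + 5)) = (1047 - 1*16)*(25*6) = (1047 - 16)*150 = 1031*150 = 154650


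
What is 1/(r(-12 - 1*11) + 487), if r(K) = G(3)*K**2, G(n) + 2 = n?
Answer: 1/1016 ≈ 0.00098425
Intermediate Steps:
G(n) = -2 + n
r(K) = K**2 (r(K) = (-2 + 3)*K**2 = 1*K**2 = K**2)
1/(r(-12 - 1*11) + 487) = 1/((-12 - 1*11)**2 + 487) = 1/((-12 - 11)**2 + 487) = 1/((-23)**2 + 487) = 1/(529 + 487) = 1/1016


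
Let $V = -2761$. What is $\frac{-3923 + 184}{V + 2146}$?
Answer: $\frac{3739}{615} \approx 6.0797$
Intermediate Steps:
$\frac{-3923 + 184}{V + 2146} = \frac{-3923 + 184}{-2761 + 2146} = - \frac{3739}{-615} = \left(-3739\right) \left(- \frac{1}{615}\right) = \frac{3739}{615}$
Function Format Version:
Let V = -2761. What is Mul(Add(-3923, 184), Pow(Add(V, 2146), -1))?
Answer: Rational(3739, 615) ≈ 6.0797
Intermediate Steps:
Mul(Add(-3923, 184), Pow(Add(V, 2146), -1)) = Mul(Add(-3923, 184), Pow(Add(-2761, 2146), -1)) = Mul(-3739, Pow(-615, -1)) = Mul(-3739, Rational(-1, 615)) = Rational(3739, 615)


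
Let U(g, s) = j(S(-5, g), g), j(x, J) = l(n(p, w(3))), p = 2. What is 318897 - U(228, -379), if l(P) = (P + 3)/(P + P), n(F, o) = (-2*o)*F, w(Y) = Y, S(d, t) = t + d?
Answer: 2551173/8 ≈ 3.1890e+5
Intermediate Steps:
S(d, t) = d + t
n(F, o) = -2*F*o
l(P) = (3 + P)/(2*P) (l(P) = (3 + P)/((2*P)) = (3 + P)*(1/(2*P)) = (3 + P)/(2*P))
j(x, J) = 3/8 (j(x, J) = (3 - 2*2*3)/(2*((-2*2*3))) = (1/2)*(3 - 12)/(-12) = (1/2)*(-1/12)*(-9) = 3/8)
U(g, s) = 3/8
318897 - U(228, -379) = 318897 - 1*3/8 = 318897 - 3/8 = 2551173/8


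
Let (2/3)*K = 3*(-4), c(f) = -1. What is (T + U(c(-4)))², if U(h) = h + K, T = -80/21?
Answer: 229441/441 ≈ 520.27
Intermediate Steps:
T = -80/21 (T = -80*1/21 = -80/21 ≈ -3.8095)
K = -18 (K = 3*(3*(-4))/2 = (3/2)*(-12) = -18)
U(h) = -18 + h (U(h) = h - 18 = -18 + h)
(T + U(c(-4)))² = (-80/21 + (-18 - 1))² = (-80/21 - 19)² = (-479/21)² = 229441/441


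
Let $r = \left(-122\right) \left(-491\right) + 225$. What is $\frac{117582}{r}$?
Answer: $\frac{117582}{60127} \approx 1.9556$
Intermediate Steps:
$r = 60127$ ($r = 59902 + 225 = 60127$)
$\frac{117582}{r} = \frac{117582}{60127}$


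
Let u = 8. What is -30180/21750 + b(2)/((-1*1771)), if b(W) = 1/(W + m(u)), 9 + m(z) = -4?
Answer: -19597161/14123725 ≈ -1.3875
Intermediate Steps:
m(z) = -13 (m(z) = -9 - 4 = -13)
b(W) = 1/(-13 + W) (b(W) = 1/(W - 13) = 1/(-13 + W))
-30180/21750 + b(2)/((-1*1771)) = -30180/21750 + 1/((-13 + 2)*((-1*1771))) = -30180*1/21750 + 1/(-11*(-1771)) = -1006/725 - 1/11*(-1/1771) = -1006/725 + 1/19481 = -19597161/14123725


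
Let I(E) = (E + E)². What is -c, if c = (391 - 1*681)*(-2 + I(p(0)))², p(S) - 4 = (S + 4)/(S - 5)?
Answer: 55023208/125 ≈ 4.4019e+5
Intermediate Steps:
p(S) = 4 + (4 + S)/(-5 + S) (p(S) = 4 + (S + 4)/(S - 5) = 4 + (4 + S)/(-5 + S))
I(E) = 4*E² (I(E) = (2*E)² = 4*E²)
c = -55023208/125 (c = (391 - 1*681)*(-2 + 4*((-16 + 5*0)/(-5 + 0))²)² = (391 - 681)*(-2 + 4*((-16 + 0)/(-5))²)² = -290*(-2 + 4*(-⅕*(-16))²)² = -290*(-2 + 4*(16/5)²)² = -290*(-2 + 4*(256/25))² = -290*(-2 + 1024/25)² = -290*(974/25)² = -290*948676/625 = -55023208/125 ≈ -4.4019e+5)
-c = -1*(-55023208/125) = 55023208/125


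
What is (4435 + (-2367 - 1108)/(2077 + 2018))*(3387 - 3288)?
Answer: 39947270/91 ≈ 4.3898e+5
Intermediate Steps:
(4435 + (-2367 - 1108)/(2077 + 2018))*(3387 - 3288) = (4435 - 3475/4095)*99 = (4435 - 3475*1/4095)*99 = (4435 - 695/819)*99 = (3631570/819)*99 = 39947270/91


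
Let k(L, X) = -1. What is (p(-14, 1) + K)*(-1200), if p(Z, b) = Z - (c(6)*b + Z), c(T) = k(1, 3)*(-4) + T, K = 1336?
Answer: -1591200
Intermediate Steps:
c(T) = 4 + T (c(T) = -1*(-4) + T = 4 + T)
p(Z, b) = -10*b (p(Z, b) = Z - ((4 + 6)*b + Z) = Z - (10*b + Z) = Z - (Z + 10*b) = Z + (-Z - 10*b) = -10*b)
(p(-14, 1) + K)*(-1200) = (-10*1 + 1336)*(-1200) = (-10 + 1336)*(-1200) = 1326*(-1200) = -1591200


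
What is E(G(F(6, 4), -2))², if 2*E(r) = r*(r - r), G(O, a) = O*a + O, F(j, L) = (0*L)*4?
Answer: 0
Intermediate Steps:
F(j, L) = 0 (F(j, L) = 0*4 = 0)
G(O, a) = O + O*a
E(r) = 0 (E(r) = (r*(r - r))/2 = (r*0)/2 = (½)*0 = 0)
E(G(F(6, 4), -2))² = 0² = 0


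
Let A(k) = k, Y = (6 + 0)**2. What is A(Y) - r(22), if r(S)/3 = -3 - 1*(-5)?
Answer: 30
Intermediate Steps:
r(S) = 6 (r(S) = 3*(-3 - 1*(-5)) = 3*(-3 + 5) = 3*2 = 6)
Y = 36 (Y = 6**2 = 36)
A(Y) - r(22) = 36 - 1*6 = 36 - 6 = 30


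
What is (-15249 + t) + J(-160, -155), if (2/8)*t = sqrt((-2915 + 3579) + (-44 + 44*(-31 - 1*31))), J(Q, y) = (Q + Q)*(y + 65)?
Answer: 13551 + 8*I*sqrt(527) ≈ 13551.0 + 183.65*I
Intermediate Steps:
J(Q, y) = 2*Q*(65 + y) (J(Q, y) = (2*Q)*(65 + y) = 2*Q*(65 + y))
t = 8*I*sqrt(527) (t = 4*sqrt((-2915 + 3579) + (-44 + 44*(-31 - 1*31))) = 4*sqrt(664 + (-44 + 44*(-31 - 31))) = 4*sqrt(664 + (-44 + 44*(-62))) = 4*sqrt(664 + (-44 - 2728)) = 4*sqrt(664 - 2772) = 4*sqrt(-2108) = 4*(2*I*sqrt(527)) = 8*I*sqrt(527) ≈ 183.65*I)
(-15249 + t) + J(-160, -155) = (-15249 + 8*I*sqrt(527)) + 2*(-160)*(65 - 155) = (-15249 + 8*I*sqrt(527)) + 2*(-160)*(-90) = (-15249 + 8*I*sqrt(527)) + 28800 = 13551 + 8*I*sqrt(527)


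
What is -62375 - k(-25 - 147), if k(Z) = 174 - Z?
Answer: -62721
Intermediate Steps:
-62375 - k(-25 - 147) = -62375 - (174 - (-25 - 147)) = -62375 - (174 - 1*(-172)) = -62375 - (174 + 172) = -62375 - 1*346 = -62375 - 346 = -62721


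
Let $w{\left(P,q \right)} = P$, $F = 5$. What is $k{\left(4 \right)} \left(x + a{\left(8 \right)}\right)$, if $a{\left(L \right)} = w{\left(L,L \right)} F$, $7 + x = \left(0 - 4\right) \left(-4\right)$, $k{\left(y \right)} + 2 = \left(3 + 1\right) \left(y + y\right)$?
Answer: $1470$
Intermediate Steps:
$k{\left(y \right)} = -2 + 8 y$ ($k{\left(y \right)} = -2 + \left(3 + 1\right) \left(y + y\right) = -2 + 4 \cdot 2 y = -2 + 8 y$)
$x = 9$ ($x = -7 + \left(0 - 4\right) \left(-4\right) = -7 - -16 = -7 + 16 = 9$)
$a{\left(L \right)} = 5 L$ ($a{\left(L \right)} = L 5 = 5 L$)
$k{\left(4 \right)} \left(x + a{\left(8 \right)}\right) = \left(-2 + 8 \cdot 4\right) \left(9 + 5 \cdot 8\right) = \left(-2 + 32\right) \left(9 + 40\right) = 30 \cdot 49 = 1470$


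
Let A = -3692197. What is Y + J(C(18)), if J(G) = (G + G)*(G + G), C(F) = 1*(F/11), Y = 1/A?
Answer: 4785087191/446755837 ≈ 10.711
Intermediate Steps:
Y = -1/3692197 (Y = 1/(-3692197) = -1/3692197 ≈ -2.7084e-7)
C(F) = F/11 (C(F) = 1*(F*(1/11)) = 1*(F/11) = F/11)
J(G) = 4*G² (J(G) = (2*G)*(2*G) = 4*G²)
Y + J(C(18)) = -1/3692197 + 4*((1/11)*18)² = -1/3692197 + 4*(18/11)² = -1/3692197 + 4*(324/121) = -1/3692197 + 1296/121 = 4785087191/446755837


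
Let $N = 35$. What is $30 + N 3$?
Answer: $135$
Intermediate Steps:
$30 + N 3 = 30 + 35 \cdot 3 = 30 + 105 = 135$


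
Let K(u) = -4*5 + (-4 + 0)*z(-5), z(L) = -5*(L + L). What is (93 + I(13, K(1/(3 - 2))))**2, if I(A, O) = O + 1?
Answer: 15876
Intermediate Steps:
z(L) = -10*L
K(u) = -220 (K(u) = -4*5 + (-4 + 0)*(-10*(-5)) = -20 - 4*50 = -20 - 200 = -220)
I(A, O) = 1 + O
(93 + I(13, K(1/(3 - 2))))**2 = (93 + (1 - 220))**2 = (93 - 219)**2 = (-126)**2 = 15876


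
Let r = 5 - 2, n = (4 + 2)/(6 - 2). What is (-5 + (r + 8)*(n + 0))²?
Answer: 529/4 ≈ 132.25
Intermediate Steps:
n = 3/2 (n = 6/4 = 6*(¼) = 3/2 ≈ 1.5000)
r = 3
(-5 + (r + 8)*(n + 0))² = (-5 + (3 + 8)*(3/2 + 0))² = (-5 + 11*(3/2))² = (-5 + 33/2)² = (23/2)² = 529/4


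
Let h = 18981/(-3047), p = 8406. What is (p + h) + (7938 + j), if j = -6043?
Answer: 31368166/3047 ≈ 10295.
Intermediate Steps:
h = -18981/3047 (h = 18981*(-1/3047) = -18981/3047 ≈ -6.2294)
(p + h) + (7938 + j) = (8406 - 18981/3047) + (7938 - 6043) = 25594101/3047 + 1895 = 31368166/3047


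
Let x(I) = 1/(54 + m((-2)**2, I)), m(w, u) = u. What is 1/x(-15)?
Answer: 39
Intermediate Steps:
x(I) = 1/(54 + I)
1/x(-15) = 1/(1/(54 - 15)) = 1/(1/39) = 39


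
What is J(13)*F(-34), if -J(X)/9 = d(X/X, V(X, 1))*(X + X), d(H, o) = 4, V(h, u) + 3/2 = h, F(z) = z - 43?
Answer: 72072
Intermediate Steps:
F(z) = -43 + z
V(h, u) = -3/2 + h
J(X) = -72*X (J(X) = -36*(X + X) = -36*2*X = -72*X)
J(13)*F(-34) = (-72*13)*(-43 - 34) = -936*(-77) = 72072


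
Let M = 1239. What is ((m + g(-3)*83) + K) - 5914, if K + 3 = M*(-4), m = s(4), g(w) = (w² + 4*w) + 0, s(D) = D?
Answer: -11118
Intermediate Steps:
g(w) = w² + 4*w
m = 4
K = -4959 (K = -3 + 1239*(-4) = -3 - 4956 = -4959)
((m + g(-3)*83) + K) - 5914 = ((4 - 3*(4 - 3)*83) - 4959) - 5914 = ((4 - 3*1*83) - 4959) - 5914 = ((4 - 3*83) - 4959) - 5914 = ((4 - 249) - 4959) - 5914 = (-245 - 4959) - 5914 = -5204 - 5914 = -11118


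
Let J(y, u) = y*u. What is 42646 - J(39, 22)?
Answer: 41788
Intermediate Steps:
J(y, u) = u*y
42646 - J(39, 22) = 42646 - 22*39 = 42646 - 1*858 = 42646 - 858 = 41788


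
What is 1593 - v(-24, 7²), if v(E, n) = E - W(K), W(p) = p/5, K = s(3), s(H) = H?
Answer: 8088/5 ≈ 1617.6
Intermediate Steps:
K = 3
W(p) = p/5 (W(p) = p*(⅕) = p/5)
v(E, n) = -⅗ + E (v(E, n) = E - 3/5 = E - 1*⅗ = E - ⅗ = -⅗ + E)
1593 - v(-24, 7²) = 1593 - (-⅗ - 24) = 1593 - 1*(-123/5) = 1593 + 123/5 = 8088/5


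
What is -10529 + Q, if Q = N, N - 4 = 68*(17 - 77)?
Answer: -14605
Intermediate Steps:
N = -4076 (N = 4 + 68*(17 - 77) = 4 + 68*(-60) = 4 - 4080 = -4076)
Q = -4076
-10529 + Q = -10529 - 4076 = -14605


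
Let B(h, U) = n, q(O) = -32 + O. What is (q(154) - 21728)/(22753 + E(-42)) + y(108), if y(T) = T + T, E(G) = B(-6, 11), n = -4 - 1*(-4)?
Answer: 4893042/22753 ≈ 215.05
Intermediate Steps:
n = 0 (n = -4 + 4 = 0)
B(h, U) = 0
E(G) = 0
y(T) = 2*T
(q(154) - 21728)/(22753 + E(-42)) + y(108) = ((-32 + 154) - 21728)/(22753 + 0) + 2*108 = (122 - 21728)/22753 + 216 = -21606*1/22753 + 216 = -21606/22753 + 216 = 4893042/22753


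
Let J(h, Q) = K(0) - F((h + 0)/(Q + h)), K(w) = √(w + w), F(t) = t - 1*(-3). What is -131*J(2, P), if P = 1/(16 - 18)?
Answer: 1703/3 ≈ 567.67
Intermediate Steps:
P = -½ (P = 1/(-2) = -½ ≈ -0.50000)
F(t) = 3 + t (F(t) = t + 3 = 3 + t)
K(w) = √2*√w (K(w) = √(2*w) = √2*√w)
J(h, Q) = -3 - h/(Q + h) (J(h, Q) = √2*√0 - (3 + (h + 0)/(Q + h)) = √2*0 - (3 + h/(Q + h)) = 0 + (-3 - h/(Q + h)) = -3 - h/(Q + h))
-131*J(2, P) = -131*(-4*2 - 3*(-½))/(-½ + 2) = -131*(-8 + 3/2)/3/2 = -262*(-13)/(3*2) = -131*(-13/3) = 1703/3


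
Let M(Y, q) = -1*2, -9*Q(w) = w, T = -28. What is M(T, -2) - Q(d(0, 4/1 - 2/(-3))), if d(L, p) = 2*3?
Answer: -4/3 ≈ -1.3333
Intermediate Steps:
d(L, p) = 6
Q(w) = -w/9
M(Y, q) = -2
M(T, -2) - Q(d(0, 4/1 - 2/(-3))) = -2 - (-1)*6/9 = -2 - 1*(-2/3) = -2 + 2/3 = -4/3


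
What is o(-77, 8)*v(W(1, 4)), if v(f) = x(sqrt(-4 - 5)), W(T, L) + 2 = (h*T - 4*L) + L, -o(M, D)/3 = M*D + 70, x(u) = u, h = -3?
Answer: 4914*I ≈ 4914.0*I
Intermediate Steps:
o(M, D) = -210 - 3*D*M (o(M, D) = -3*(M*D + 70) = -3*(D*M + 70) = -3*(70 + D*M) = -210 - 3*D*M)
W(T, L) = -2 - 3*L - 3*T (W(T, L) = -2 + ((-3*T - 4*L) + L) = -2 + ((-4*L - 3*T) + L) = -2 + (-3*L - 3*T) = -2 - 3*L - 3*T)
v(f) = 3*I (v(f) = sqrt(-4 - 5) = sqrt(-9) = 3*I)
o(-77, 8)*v(W(1, 4)) = (-210 - 3*8*(-77))*(3*I) = (-210 + 1848)*(3*I) = 1638*(3*I) = 4914*I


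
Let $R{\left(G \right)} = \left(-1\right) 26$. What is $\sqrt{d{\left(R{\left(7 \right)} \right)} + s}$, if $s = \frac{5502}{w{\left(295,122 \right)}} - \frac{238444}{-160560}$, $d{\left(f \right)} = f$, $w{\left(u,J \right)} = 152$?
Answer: $\frac{\sqrt{188752714790}}{127110} \approx 3.418$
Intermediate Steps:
$R{\left(G \right)} = -26$
$s = \frac{14369447}{381330}$ ($s = \frac{5502}{152} - \frac{238444}{-160560} = 5502 \cdot \frac{1}{152} - - \frac{59611}{40140} = \frac{2751}{76} + \frac{59611}{40140} = \frac{14369447}{381330} \approx 37.682$)
$\sqrt{d{\left(R{\left(7 \right)} \right)} + s} = \sqrt{-26 + \frac{14369447}{381330}} = \sqrt{\frac{4454867}{381330}} = \frac{\sqrt{188752714790}}{127110}$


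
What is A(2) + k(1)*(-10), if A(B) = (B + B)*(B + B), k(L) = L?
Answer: 6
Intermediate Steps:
A(B) = 4*B**2 (A(B) = (2*B)*(2*B) = 4*B**2)
A(2) + k(1)*(-10) = 4*2**2 + 1*(-10) = 4*4 - 10 = 16 - 10 = 6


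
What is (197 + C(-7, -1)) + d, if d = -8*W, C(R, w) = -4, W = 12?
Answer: 97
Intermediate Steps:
d = -96 (d = -8*12 = -96)
(197 + C(-7, -1)) + d = (197 - 4) - 96 = 193 - 96 = 97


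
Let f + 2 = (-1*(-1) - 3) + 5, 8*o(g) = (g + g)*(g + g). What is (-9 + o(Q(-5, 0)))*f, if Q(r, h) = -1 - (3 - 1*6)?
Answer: -7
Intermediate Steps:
Q(r, h) = 2 (Q(r, h) = -1 - (3 - 6) = -1 - 1*(-3) = -1 + 3 = 2)
o(g) = g²/2 (o(g) = ((g + g)*(g + g))/8 = ((2*g)*(2*g))/8 = (4*g²)/8 = g²/2)
f = 1 (f = -2 + ((-1*(-1) - 3) + 5) = -2 + ((1 - 3) + 5) = -2 + (-2 + 5) = -2 + 3 = 1)
(-9 + o(Q(-5, 0)))*f = (-9 + (½)*2²)*1 = (-9 + (½)*4)*1 = (-9 + 2)*1 = -7*1 = -7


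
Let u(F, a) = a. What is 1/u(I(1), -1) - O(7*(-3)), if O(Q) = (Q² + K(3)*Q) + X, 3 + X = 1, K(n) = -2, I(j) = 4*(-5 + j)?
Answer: -482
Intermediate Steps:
I(j) = -20 + 4*j
X = -2 (X = -3 + 1 = -2)
O(Q) = -2 + Q² - 2*Q (O(Q) = (Q² - 2*Q) - 2 = -2 + Q² - 2*Q)
1/u(I(1), -1) - O(7*(-3)) = 1/(-1) - (-2 + (7*(-3))² - 14*(-3)) = -1 - (-2 + (-21)² - 2*(-21)) = -1 - (-2 + 441 + 42) = -1 - 1*481 = -1 - 481 = -482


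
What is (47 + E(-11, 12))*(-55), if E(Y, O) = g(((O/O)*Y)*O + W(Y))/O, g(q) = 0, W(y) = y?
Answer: -2585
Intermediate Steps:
E(Y, O) = 0 (E(Y, O) = 0/O = 0)
(47 + E(-11, 12))*(-55) = (47 + 0)*(-55) = 47*(-55) = -2585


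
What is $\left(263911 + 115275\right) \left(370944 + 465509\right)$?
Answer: $317171267258$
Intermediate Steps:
$\left(263911 + 115275\right) \left(370944 + 465509\right) = 379186 \cdot 836453 = 317171267258$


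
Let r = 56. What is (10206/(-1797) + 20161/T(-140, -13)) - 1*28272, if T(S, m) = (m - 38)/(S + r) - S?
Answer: -66348064918/2358263 ≈ -28134.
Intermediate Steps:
T(S, m) = -S + (-38 + m)/(56 + S) (T(S, m) = (m - 38)/(S + 56) - S = (-38 + m)/(56 + S) - S = -S + (-38 + m)/(56 + S))
(10206/(-1797) + 20161/T(-140, -13)) - 1*28272 = (10206/(-1797) + 20161/(((-38 - 13 - 1*(-140)² - 56*(-140))/(56 - 140)))) - 1*28272 = (10206*(-1/1797) + 20161/(((-38 - 13 - 1*19600 + 7840)/(-84)))) - 28272 = (-3402/599 + 20161/((-(-38 - 13 - 19600 + 7840)/84))) - 28272 = (-3402/599 + 20161/((-1/84*(-11811)))) - 28272 = (-3402/599 + 20161/(3937/28)) - 28272 = (-3402/599 + 20161*(28/3937)) - 28272 = (-3402/599 + 564508/3937) - 28272 = 324746618/2358263 - 28272 = -66348064918/2358263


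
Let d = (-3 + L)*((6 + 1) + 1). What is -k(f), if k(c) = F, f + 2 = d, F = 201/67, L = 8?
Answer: -3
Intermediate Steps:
F = 3 (F = 201*(1/67) = 3)
d = 40 (d = (-3 + 8)*((6 + 1) + 1) = 5*(7 + 1) = 5*8 = 40)
f = 38 (f = -2 + 40 = 38)
k(c) = 3
-k(f) = -1*3 = -3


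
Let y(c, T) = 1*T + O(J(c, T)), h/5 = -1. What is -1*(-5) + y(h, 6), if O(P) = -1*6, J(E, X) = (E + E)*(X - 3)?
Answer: 5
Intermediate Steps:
J(E, X) = 2*E*(-3 + X) (J(E, X) = (2*E)*(-3 + X) = 2*E*(-3 + X))
O(P) = -6
h = -5 (h = 5*(-1) = -5)
y(c, T) = -6 + T (y(c, T) = 1*T - 6 = T - 6 = -6 + T)
-1*(-5) + y(h, 6) = -1*(-5) + (-6 + 6) = 5 + 0 = 5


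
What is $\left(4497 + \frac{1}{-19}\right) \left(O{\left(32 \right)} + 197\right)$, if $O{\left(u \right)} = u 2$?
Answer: $\frac{22300362}{19} \approx 1.1737 \cdot 10^{6}$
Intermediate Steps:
$O{\left(u \right)} = 2 u$
$\left(4497 + \frac{1}{-19}\right) \left(O{\left(32 \right)} + 197\right) = \left(4497 + \frac{1}{-19}\right) \left(2 \cdot 32 + 197\right) = \left(4497 - \frac{1}{19}\right) \left(64 + 197\right) = \frac{85442}{19} \cdot 261 = \frac{22300362}{19}$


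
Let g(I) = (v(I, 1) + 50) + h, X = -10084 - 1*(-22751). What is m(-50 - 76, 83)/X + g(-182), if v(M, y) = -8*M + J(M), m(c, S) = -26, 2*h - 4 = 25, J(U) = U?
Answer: 33909507/25334 ≈ 1338.5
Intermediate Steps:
h = 29/2 (h = 2 + (1/2)*25 = 2 + 25/2 = 29/2 ≈ 14.500)
X = 12667 (X = -10084 + 22751 = 12667)
v(M, y) = -7*M (v(M, y) = -8*M + M = -7*M)
g(I) = 129/2 - 7*I (g(I) = (-7*I + 50) + 29/2 = (50 - 7*I) + 29/2 = 129/2 - 7*I)
m(-50 - 76, 83)/X + g(-182) = -26/12667 + (129/2 - 7*(-182)) = -26*1/12667 + (129/2 + 1274) = -26/12667 + 2677/2 = 33909507/25334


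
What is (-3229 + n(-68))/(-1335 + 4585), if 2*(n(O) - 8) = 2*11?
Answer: -321/325 ≈ -0.98769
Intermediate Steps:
n(O) = 19 (n(O) = 8 + (2*11)/2 = 8 + (½)*22 = 8 + 11 = 19)
(-3229 + n(-68))/(-1335 + 4585) = (-3229 + 19)/(-1335 + 4585) = -3210/3250 = -3210*1/3250 = -321/325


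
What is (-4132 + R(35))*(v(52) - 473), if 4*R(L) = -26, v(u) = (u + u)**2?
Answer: -85609011/2 ≈ -4.2804e+7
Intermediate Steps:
v(u) = 4*u**2 (v(u) = (2*u)**2 = 4*u**2)
R(L) = -13/2 (R(L) = (1/4)*(-26) = -13/2)
(-4132 + R(35))*(v(52) - 473) = (-4132 - 13/2)*(4*52**2 - 473) = -8277*(4*2704 - 473)/2 = -8277*(10816 - 473)/2 = -8277/2*10343 = -85609011/2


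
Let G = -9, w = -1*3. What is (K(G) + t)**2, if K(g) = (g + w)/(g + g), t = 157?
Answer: 223729/9 ≈ 24859.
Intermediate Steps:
w = -3
K(g) = (-3 + g)/(2*g) (K(g) = (g - 3)/(g + g) = (-3 + g)/((2*g)) = (-3 + g)*(1/(2*g)) = (-3 + g)/(2*g))
(K(G) + t)**2 = ((1/2)*(-3 - 9)/(-9) + 157)**2 = ((1/2)*(-1/9)*(-12) + 157)**2 = (2/3 + 157)**2 = (473/3)**2 = 223729/9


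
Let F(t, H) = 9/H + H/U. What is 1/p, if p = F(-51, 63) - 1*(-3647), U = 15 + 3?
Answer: 14/51109 ≈ 0.00027392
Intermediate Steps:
U = 18
F(t, H) = 9/H + H/18
p = 51109/14 (p = (9/63 + (1/18)*63) - 1*(-3647) = (9*(1/63) + 7/2) + 3647 = (1/7 + 7/2) + 3647 = 51/14 + 3647 = 51109/14 ≈ 3650.6)
1/p = 1/(51109/14) = 14/51109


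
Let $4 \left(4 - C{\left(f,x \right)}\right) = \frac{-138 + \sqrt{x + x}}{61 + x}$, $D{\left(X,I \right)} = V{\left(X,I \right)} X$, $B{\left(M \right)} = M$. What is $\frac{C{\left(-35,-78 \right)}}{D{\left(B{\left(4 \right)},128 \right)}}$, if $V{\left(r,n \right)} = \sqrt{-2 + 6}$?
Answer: $\frac{67}{272} + \frac{i \sqrt{39}}{272} \approx 0.24632 + 0.02296 i$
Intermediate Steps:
$V{\left(r,n \right)} = 2$ ($V{\left(r,n \right)} = \sqrt{4} = 2$)
$D{\left(X,I \right)} = 2 X$
$C{\left(f,x \right)} = 4 - \frac{-138 + \sqrt{2} \sqrt{x}}{4 \left(61 + x\right)}$ ($C{\left(f,x \right)} = 4 - \frac{\left(-138 + \sqrt{x + x}\right) \frac{1}{61 + x}}{4} = 4 - \frac{\left(-138 + \sqrt{2 x}\right) \frac{1}{61 + x}}{4} = 4 - \frac{\left(-138 + \sqrt{2} \sqrt{x}\right) \frac{1}{61 + x}}{4} = 4 - \frac{\frac{1}{61 + x} \left(-138 + \sqrt{2} \sqrt{x}\right)}{4} = 4 - \frac{-138 + \sqrt{2} \sqrt{x}}{4 \left(61 + x\right)}$)
$\frac{C{\left(-35,-78 \right)}}{D{\left(B{\left(4 \right)},128 \right)}} = \frac{\frac{1}{4} \frac{1}{61 - 78} \left(1114 + 16 \left(-78\right) - \sqrt{2} \sqrt{-78}\right)}{2 \cdot 4} = \frac{\frac{1}{4} \frac{1}{-17} \left(1114 - 1248 - \sqrt{2} i \sqrt{78}\right)}{8} = \frac{1}{4} \left(- \frac{1}{17}\right) \left(1114 - 1248 - 2 i \sqrt{39}\right) \frac{1}{8} = \frac{1}{4} \left(- \frac{1}{17}\right) \left(-134 - 2 i \sqrt{39}\right) \frac{1}{8} = \left(\frac{67}{34} + \frac{i \sqrt{39}}{34}\right) \frac{1}{8} = \frac{67}{272} + \frac{i \sqrt{39}}{272}$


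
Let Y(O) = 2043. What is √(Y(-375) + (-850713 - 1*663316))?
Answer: I*√1511986 ≈ 1229.6*I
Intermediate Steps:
√(Y(-375) + (-850713 - 1*663316)) = √(2043 + (-850713 - 1*663316)) = √(2043 + (-850713 - 663316)) = √(2043 - 1514029) = √(-1511986) = I*√1511986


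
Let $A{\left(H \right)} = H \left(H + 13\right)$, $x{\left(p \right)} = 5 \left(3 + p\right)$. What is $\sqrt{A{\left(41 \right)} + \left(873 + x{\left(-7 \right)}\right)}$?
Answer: $\sqrt{3067} \approx 55.38$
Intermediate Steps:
$x{\left(p \right)} = 15 + 5 p$
$A{\left(H \right)} = H \left(13 + H\right)$
$\sqrt{A{\left(41 \right)} + \left(873 + x{\left(-7 \right)}\right)} = \sqrt{41 \left(13 + 41\right) + \left(873 + \left(15 + 5 \left(-7\right)\right)\right)} = \sqrt{41 \cdot 54 + \left(873 + \left(15 - 35\right)\right)} = \sqrt{2214 + \left(873 - 20\right)} = \sqrt{2214 + 853} = \sqrt{3067}$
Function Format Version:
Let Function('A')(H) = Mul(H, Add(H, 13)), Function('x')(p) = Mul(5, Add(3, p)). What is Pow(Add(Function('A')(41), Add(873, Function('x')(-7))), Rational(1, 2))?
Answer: Pow(3067, Rational(1, 2)) ≈ 55.380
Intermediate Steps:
Function('x')(p) = Add(15, Mul(5, p))
Function('A')(H) = Mul(H, Add(13, H))
Pow(Add(Function('A')(41), Add(873, Function('x')(-7))), Rational(1, 2)) = Pow(Add(Mul(41, Add(13, 41)), Add(873, Add(15, Mul(5, -7)))), Rational(1, 2)) = Pow(Add(Mul(41, 54), Add(873, Add(15, -35))), Rational(1, 2)) = Pow(Add(2214, Add(873, -20)), Rational(1, 2)) = Pow(Add(2214, 853), Rational(1, 2)) = Pow(3067, Rational(1, 2))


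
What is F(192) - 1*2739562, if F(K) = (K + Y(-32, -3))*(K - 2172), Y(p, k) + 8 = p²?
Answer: -5131402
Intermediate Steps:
Y(p, k) = -8 + p²
F(K) = (-2172 + K)*(1016 + K) (F(K) = (K + (-8 + (-32)²))*(K - 2172) = (K + (-8 + 1024))*(-2172 + K) = (K + 1016)*(-2172 + K) = (1016 + K)*(-2172 + K) = (-2172 + K)*(1016 + K))
F(192) - 1*2739562 = (-2206752 + 192² - 1156*192) - 1*2739562 = (-2206752 + 36864 - 221952) - 2739562 = -2391840 - 2739562 = -5131402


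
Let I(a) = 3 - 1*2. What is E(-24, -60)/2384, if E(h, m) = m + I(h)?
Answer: -59/2384 ≈ -0.024748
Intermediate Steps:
I(a) = 1 (I(a) = 3 - 2 = 1)
E(h, m) = 1 + m (E(h, m) = m + 1 = 1 + m)
E(-24, -60)/2384 = (1 - 60)/2384 = -59*1/2384 = -59/2384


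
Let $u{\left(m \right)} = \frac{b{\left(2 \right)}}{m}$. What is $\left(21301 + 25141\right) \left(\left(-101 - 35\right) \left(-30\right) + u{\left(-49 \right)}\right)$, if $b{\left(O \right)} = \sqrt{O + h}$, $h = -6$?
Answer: $189483360 - \frac{92884 i}{49} \approx 1.8948 \cdot 10^{8} - 1895.6 i$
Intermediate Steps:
$b{\left(O \right)} = \sqrt{-6 + O}$ ($b{\left(O \right)} = \sqrt{O - 6} = \sqrt{-6 + O}$)
$u{\left(m \right)} = \frac{2 i}{m}$ ($u{\left(m \right)} = \frac{\sqrt{-6 + 2}}{m} = \frac{\sqrt{-4}}{m} = \frac{2 i}{m}$)
$\left(21301 + 25141\right) \left(\left(-101 - 35\right) \left(-30\right) + u{\left(-49 \right)}\right) = \left(21301 + 25141\right) \left(\left(-101 - 35\right) \left(-30\right) + \frac{2 i}{-49}\right) = 46442 \left(\left(-136\right) \left(-30\right) + 2 i \left(- \frac{1}{49}\right)\right) = 46442 \left(4080 - \frac{2 i}{49}\right) = 189483360 - \frac{92884 i}{49}$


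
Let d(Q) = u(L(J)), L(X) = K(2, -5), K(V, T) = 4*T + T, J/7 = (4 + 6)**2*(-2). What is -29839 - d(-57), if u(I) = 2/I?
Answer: -745973/25 ≈ -29839.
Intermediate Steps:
J = -1400 (J = 7*((4 + 6)**2*(-2)) = 7*(10**2*(-2)) = 7*(100*(-2)) = 7*(-200) = -1400)
K(V, T) = 5*T
L(X) = -25 (L(X) = 5*(-5) = -25)
d(Q) = -2/25 (d(Q) = 2/(-25) = 2*(-1/25) = -2/25)
-29839 - d(-57) = -29839 - 1*(-2/25) = -29839 + 2/25 = -745973/25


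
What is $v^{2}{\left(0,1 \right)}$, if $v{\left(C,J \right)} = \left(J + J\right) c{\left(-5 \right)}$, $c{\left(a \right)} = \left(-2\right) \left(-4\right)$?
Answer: $256$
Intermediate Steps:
$c{\left(a \right)} = 8$
$v{\left(C,J \right)} = 16 J$ ($v{\left(C,J \right)} = \left(J + J\right) 8 = 2 J 8 = 16 J$)
$v^{2}{\left(0,1 \right)} = \left(16 \cdot 1\right)^{2} = 16^{2} = 256$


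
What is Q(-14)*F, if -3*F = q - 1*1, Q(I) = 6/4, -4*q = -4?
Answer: 0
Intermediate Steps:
q = 1 (q = -¼*(-4) = 1)
Q(I) = 3/2 (Q(I) = 6*(¼) = 3/2)
F = 0 (F = -(1 - 1*1)/3 = -(1 - 1)/3 = -⅓*0 = 0)
Q(-14)*F = (3/2)*0 = 0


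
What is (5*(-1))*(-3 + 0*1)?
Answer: 15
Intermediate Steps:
(5*(-1))*(-3 + 0*1) = -5*(-3 + 0) = -5*(-3) = 15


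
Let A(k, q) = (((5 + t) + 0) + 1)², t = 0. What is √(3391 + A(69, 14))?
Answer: √3427 ≈ 58.541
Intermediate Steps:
A(k, q) = 36 (A(k, q) = (((5 + 0) + 0) + 1)² = ((5 + 0) + 1)² = (5 + 1)² = 6² = 36)
√(3391 + A(69, 14)) = √(3391 + 36) = √3427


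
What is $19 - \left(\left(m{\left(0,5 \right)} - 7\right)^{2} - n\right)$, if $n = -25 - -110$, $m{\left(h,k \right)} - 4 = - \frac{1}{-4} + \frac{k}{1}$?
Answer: $\frac{1583}{16} \approx 98.938$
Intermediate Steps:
$m{\left(h,k \right)} = \frac{17}{4} + k$ ($m{\left(h,k \right)} = 4 + \left(- \frac{1}{-4} + \frac{k}{1}\right) = 4 + \left(\left(-1\right) \left(- \frac{1}{4}\right) + k 1\right) = 4 + \left(\frac{1}{4} + k\right) = \frac{17}{4} + k$)
$n = 85$ ($n = -25 + 110 = 85$)
$19 - \left(\left(m{\left(0,5 \right)} - 7\right)^{2} - n\right) = 19 - \left(\left(\left(\frac{17}{4} + 5\right) - 7\right)^{2} - 85\right) = 19 - \left(\left(\frac{37}{4} - 7\right)^{2} - 85\right) = 19 - \left(\left(\frac{9}{4}\right)^{2} - 85\right) = 19 - \left(\frac{81}{16} - 85\right) = 19 - - \frac{1279}{16} = 19 + \frac{1279}{16} = \frac{1583}{16}$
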